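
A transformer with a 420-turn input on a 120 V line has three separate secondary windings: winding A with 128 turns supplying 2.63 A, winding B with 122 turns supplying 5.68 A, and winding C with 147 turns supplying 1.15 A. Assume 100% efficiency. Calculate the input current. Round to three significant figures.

V_A = 120 × 128/420 = 36.571 V; V_B = 120 × 122/420 = 34.857 V; V_C = 120 × 147/420 = 42.000 V.
P_out = V_A I_A + V_B I_B + V_C I_C = 36.571×2.63 + 34.857×5.68 + 42.000×1.15 = 96.183 + 197.99 + 48.300 = 342.47 W.
Ideal ⇒ P_in = P_out, so I_in = P_out/V_in = 342.47/120 = 2.85 A.

I_in ≈ 2.85 A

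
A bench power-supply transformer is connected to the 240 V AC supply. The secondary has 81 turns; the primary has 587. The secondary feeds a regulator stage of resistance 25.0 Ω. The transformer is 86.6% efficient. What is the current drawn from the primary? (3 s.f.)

V_s = 240 × 81/587 = 33.118 V.
I_s = V_s/R = 33.118/25.0 = 1.3247 A.
P_out = V_s I_s = 33.118 × 1.3247 = 43.871 W.
P_in = P_out/η = 43.871/0.866 = 50.659 W.
I_p = P_in/V_p = 50.659/240 = 0.211 A.

I_p ≈ 0.211 A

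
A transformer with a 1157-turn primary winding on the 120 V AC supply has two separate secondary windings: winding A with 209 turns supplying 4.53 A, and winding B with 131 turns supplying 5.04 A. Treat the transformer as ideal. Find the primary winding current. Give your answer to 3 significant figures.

I_p ≈ 1.39 A

V_A = 120 × 209/1157 = 21.677 V; V_B = 120 × 131/1157 = 13.587 V.
P_out = V_A I_A + V_B I_B = 21.677×4.53 + 13.587×5.04 = 98.196 + 68.478 = 166.67 W.
Ideal ⇒ P_in = P_out, so I_p = P_out/V_p = 166.67/120 = 1.39 A.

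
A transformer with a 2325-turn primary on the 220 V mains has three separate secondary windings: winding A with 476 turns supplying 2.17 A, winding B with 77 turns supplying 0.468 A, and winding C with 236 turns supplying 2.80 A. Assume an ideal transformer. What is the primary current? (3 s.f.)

I_p ≈ 0.744 A

V_A = 220 × 476/2325 = 45.041 V; V_B = 220 × 77/2325 = 7.2860 V; V_C = 220 × 236/2325 = 22.331 V.
P_out = V_A I_A + V_B I_B + V_C I_C = 45.041×2.17 + 7.2860×0.468 + 22.331×2.80 = 97.739 + 3.4099 + 62.527 = 163.68 W.
Ideal ⇒ P_in = P_out, so I_p = P_out/V_p = 163.68/220 = 0.744 A.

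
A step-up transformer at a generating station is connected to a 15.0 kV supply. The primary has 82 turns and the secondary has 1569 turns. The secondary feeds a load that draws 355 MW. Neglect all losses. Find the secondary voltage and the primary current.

V_s = V_p × N_s/N_p = 15000 × 1569/82 = 287010 V.
I_s = P/V_s = 3.55×10^8/287010 = 1236.9 A.
I_p = I_s × N_s/N_p = 1236.9 × 1569/82 = 23700 A.

V_s ≈ 287000 V, I_p ≈ 23700 A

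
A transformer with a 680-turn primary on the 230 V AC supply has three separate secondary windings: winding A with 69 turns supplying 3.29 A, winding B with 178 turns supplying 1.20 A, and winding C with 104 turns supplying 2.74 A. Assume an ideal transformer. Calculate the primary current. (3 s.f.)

I_p ≈ 1.07 A

V_A = 230 × 69/680 = 23.338 V; V_B = 230 × 178/680 = 60.206 V; V_C = 230 × 104/680 = 35.176 V.
P_out = V_A I_A + V_B I_B + V_C I_C = 23.338×3.29 + 60.206×1.20 + 35.176×2.74 = 76.783 + 72.247 + 96.384 = 245.41 W.
Ideal ⇒ P_in = P_out, so I_p = P_out/V_p = 245.41/230 = 1.07 A.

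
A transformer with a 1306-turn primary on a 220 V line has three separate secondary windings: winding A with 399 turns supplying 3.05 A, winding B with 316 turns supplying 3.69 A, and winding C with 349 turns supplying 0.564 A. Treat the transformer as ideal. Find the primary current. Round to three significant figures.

V_A = 220 × 399/1306 = 67.213 V; V_B = 220 × 316/1306 = 53.231 V; V_C = 220 × 349/1306 = 58.790 V.
P_out = V_A I_A + V_B I_B + V_C I_C = 67.213×3.05 + 53.231×3.69 + 58.790×0.564 = 205.00 + 196.42 + 33.158 = 434.58 W.
Ideal ⇒ P_in = P_out, so I_p = P_out/V_p = 434.58/220 = 1.98 A.

I_p ≈ 1.98 A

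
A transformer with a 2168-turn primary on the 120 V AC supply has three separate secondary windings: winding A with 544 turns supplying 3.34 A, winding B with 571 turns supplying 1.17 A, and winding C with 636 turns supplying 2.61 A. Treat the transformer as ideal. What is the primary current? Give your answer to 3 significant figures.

I_p ≈ 1.91 A

V_A = 120 × 544/2168 = 30.111 V; V_B = 120 × 571/2168 = 31.605 V; V_C = 120 × 636/2168 = 35.203 V.
P_out = V_A I_A + V_B I_B + V_C I_C = 30.111×3.34 + 31.605×1.17 + 35.203×2.61 = 100.57 + 36.978 + 91.880 = 229.43 W.
Ideal ⇒ P_in = P_out, so I_p = P_out/V_p = 229.43/120 = 1.91 A.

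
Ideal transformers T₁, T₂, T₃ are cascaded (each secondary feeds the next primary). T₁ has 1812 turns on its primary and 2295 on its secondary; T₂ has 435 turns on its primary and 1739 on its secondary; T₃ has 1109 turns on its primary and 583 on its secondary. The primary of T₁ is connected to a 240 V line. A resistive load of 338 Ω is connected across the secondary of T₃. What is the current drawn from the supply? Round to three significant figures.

Secondary of T₁: V = 240.00 × 2295/1812 = 303.97 V.
Secondary of T₂: V = 303.97 × 1739/435 = 1215.2 V.
Secondary of T₃: V = 1215.2 × 583/1109 = 638.83 V.
I_load = 638.83/338 = 1.8900 A, so P_out = 638.83 × 1.8900 = 1207.4 W.
All ideal ⇒ P_in = P_out, so I_supply = 1207.4/240 = 5.03 A.

I_supply ≈ 5.03 A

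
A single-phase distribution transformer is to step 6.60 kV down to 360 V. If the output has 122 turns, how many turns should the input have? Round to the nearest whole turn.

N_in = 2237 turns

N_in/N_out = V_in/V_out, so N_in = 122 × 6600/360 = 2236.7 ≈ 2237 turns.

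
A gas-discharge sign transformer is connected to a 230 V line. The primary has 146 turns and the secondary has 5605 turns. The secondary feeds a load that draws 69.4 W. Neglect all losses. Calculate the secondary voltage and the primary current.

V_s ≈ 8830 V, I_p ≈ 0.302 A

V_s = V_p × N_s/N_p = 230 × 5605/146 = 8829.8 V.
I_s = P/V_s = 69.4/8829.8 = 0.0078598 A.
I_p = I_s × N_s/N_p = 0.0078598 × 5605/146 = 0.302 A.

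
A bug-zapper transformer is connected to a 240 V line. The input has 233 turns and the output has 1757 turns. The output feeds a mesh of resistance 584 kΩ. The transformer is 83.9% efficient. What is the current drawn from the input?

I_in ≈ 0.0279 A

V_out = 240 × 1757/233 = 1809.8 V.
I_out = V_out/R = 1809.8/584000 = 0.0030989 A.
P_out = V_out I_out = 1809.8 × 0.0030989 = 5.6084 W.
P_in = P_out/η = 5.6084/0.839 = 6.6847 W.
I_in = P_in/V_in = 6.6847/240 = 0.0279 A.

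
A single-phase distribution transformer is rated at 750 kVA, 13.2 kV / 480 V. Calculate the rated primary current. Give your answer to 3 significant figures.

I_p ≈ 56.8 A

I_p = S/V_p = 750000/13200 = 56.8 A.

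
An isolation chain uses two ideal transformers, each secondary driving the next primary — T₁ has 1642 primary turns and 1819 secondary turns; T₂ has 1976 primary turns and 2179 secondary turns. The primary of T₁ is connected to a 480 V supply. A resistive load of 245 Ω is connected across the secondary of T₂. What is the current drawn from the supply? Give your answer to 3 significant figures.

I_supply ≈ 2.92 A

Secondary of T₁: V = 480.00 × 1819/1642 = 531.74 V.
Secondary of T₂: V = 531.74 × 2179/1976 = 586.37 V.
I_load = 586.37/245 = 2.3933 A, so P_out = 586.37 × 2.3933 = 1403.4 W.
All ideal ⇒ P_in = P_out, so I_supply = 1403.4/480 = 2.92 A.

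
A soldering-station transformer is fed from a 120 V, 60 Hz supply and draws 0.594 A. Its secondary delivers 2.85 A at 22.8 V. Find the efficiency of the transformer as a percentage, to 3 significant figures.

P_in = 120 × 0.594 = 71.2800 W.
P_out = 22.8 × 2.85 = 64.9800 W.
η = P_out/P_in = 64.9800/71.2800 = 0.912.

η ≈ 91.2%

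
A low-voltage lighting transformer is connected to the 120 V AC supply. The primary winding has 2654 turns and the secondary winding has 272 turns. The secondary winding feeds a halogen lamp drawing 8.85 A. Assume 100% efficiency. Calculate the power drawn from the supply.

P ≈ 109 W

I_p = I_s × N_s/N_p = 8.85 × 272/2654 = 0.90701 A.
P = V_p I_p = 120 × 0.90701 = 109 W.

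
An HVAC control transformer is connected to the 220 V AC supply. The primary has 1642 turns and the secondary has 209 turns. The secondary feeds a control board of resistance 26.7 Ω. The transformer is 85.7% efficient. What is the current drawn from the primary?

V_s = 220 × 209/1642 = 28.002 V.
I_s = V_s/R = 28.002/26.7 = 1.0488 A.
P_out = V_s I_s = 28.002 × 1.0488 = 29.368 W.
P_in = P_out/η = 29.368/0.857 = 34.269 W.
I_p = P_in/V_p = 34.269/220 = 0.156 A.

I_p ≈ 0.156 A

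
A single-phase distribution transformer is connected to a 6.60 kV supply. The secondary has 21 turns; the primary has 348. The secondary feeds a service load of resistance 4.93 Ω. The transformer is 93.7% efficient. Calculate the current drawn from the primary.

I_p ≈ 5.20 A

V_s = 6600 × 21/348 = 398.28 V.
I_s = V_s/R = 398.28/4.93 = 80.786 A.
P_out = V_s I_s = 398.28 × 80.786 = 32175 W.
P_in = P_out/η = 32175/0.937 = 34339 W.
I_p = P_in/V_p = 34339/6600 = 5.20 A.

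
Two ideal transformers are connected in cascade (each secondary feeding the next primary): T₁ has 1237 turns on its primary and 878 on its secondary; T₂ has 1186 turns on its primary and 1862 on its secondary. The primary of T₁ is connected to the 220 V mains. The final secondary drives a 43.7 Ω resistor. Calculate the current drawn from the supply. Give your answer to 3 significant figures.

I_supply ≈ 6.25 A

After T₁: V = 220.00 × 878/1237 = 156.15 V.
After T₂: V = 156.15 × 1862/1186 = 245.16 V.
I_load = 245.16/43.7 = 5.6100 A, so P_out = 245.16 × 5.6100 = 1375.3 W.
All ideal ⇒ P_in = P_out, so I_supply = 1375.3/220 = 6.25 A.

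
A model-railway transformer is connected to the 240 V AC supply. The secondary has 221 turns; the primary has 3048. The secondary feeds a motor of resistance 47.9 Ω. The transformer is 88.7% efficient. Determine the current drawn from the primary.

V_s = 240 × 221/3048 = 17.402 V.
I_s = V_s/R = 17.402/47.9 = 0.36329 A.
P_out = V_s I_s = 17.402 × 0.36329 = 6.3218 W.
P_in = P_out/η = 6.3218/0.887 = 7.1272 W.
I_p = P_in/V_p = 7.1272/240 = 0.0297 A.

I_p ≈ 0.0297 A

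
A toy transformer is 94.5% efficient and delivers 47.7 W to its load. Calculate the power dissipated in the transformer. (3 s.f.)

P_in = P_out/η = 47.7/0.945 = 50.4762 W.
P_loss = P_in − P_out = 50.4762 − 47.7 = 2.78 W.

P_loss ≈ 2.78 W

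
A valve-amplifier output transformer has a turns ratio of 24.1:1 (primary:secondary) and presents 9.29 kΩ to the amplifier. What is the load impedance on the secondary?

Z_s = Z_p/(N_p/N_s)² = 9290/24.1² = 16.0 Ω.

Z_s ≈ 16.0 Ω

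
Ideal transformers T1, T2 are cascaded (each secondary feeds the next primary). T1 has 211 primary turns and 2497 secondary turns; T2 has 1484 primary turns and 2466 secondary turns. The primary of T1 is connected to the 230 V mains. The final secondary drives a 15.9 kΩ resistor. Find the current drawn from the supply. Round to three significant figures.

I_supply ≈ 5.59 A

After T1: V = 230.00 × 2497/211 = 2721.8 V.
After T2: V = 2721.8 × 2466/1484 = 4523.0 V.
I_load = 4523.0/15900 = 0.28446 A, so P_out = 4523.0 × 0.28446 = 1286.6 W.
All ideal ⇒ P_in = P_out, so I_supply = 1286.6/230 = 5.59 A.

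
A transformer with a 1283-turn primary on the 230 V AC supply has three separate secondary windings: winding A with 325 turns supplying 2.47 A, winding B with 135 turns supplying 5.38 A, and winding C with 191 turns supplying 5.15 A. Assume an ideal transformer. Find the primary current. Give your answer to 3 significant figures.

I_p ≈ 1.96 A

V_A = 230 × 325/1283 = 58.262 V; V_B = 230 × 135/1283 = 24.201 V; V_C = 230 × 191/1283 = 34.240 V.
P_out = V_A I_A + V_B I_B + V_C I_C = 58.262×2.47 + 24.201×5.38 + 34.240×5.15 = 143.91 + 130.20 + 176.34 = 450.45 W.
Ideal ⇒ P_in = P_out, so I_p = P_out/V_p = 450.45/230 = 1.96 A.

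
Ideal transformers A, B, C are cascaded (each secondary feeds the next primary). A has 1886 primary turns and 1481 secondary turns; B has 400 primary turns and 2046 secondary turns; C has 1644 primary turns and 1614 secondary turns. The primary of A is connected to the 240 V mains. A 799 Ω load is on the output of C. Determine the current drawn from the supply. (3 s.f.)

After A: V = 240.00 × 1481/1886 = 188.46 V.
After B: V = 188.46 × 2046/400 = 963.98 V.
After C: V = 963.98 × 1614/1644 = 946.39 V.
I_load = 946.39/799 = 1.1845 A, so P_out = 946.39 × 1.1845 = 1121.0 W.
All ideal ⇒ P_in = P_out, so I_supply = 1121.0/240 = 4.67 A.

I_supply ≈ 4.67 A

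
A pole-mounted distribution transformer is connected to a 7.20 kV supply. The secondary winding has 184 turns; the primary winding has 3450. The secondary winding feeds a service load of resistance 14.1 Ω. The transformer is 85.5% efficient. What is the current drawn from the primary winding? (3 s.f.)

I_p ≈ 1.70 A

V_s = 7200 × 184/3450 = 384.00 V.
I_s = V_s/R = 384.00/14.1 = 27.234 A.
P_out = V_s I_s = 384.00 × 27.234 = 10458 W.
P_in = P_out/η = 10458/0.855 = 12231 W.
I_p = P_in/V_p = 12231/7200 = 1.70 A.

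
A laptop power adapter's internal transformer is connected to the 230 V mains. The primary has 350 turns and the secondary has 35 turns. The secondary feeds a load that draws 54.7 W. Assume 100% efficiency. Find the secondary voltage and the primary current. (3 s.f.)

V_s ≈ 23.0 V, I_p ≈ 0.238 A

V_s = V_p × N_s/N_p = 230 × 35/350 = 23.000 V.
I_s = P/V_s = 54.7/23.000 = 2.3783 A.
I_p = I_s × N_s/N_p = 2.3783 × 35/350 = 0.238 A.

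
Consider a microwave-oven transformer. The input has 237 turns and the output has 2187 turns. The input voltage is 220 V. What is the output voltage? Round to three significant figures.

V_out/V_in = N_out/N_in, so V_out = 220 × 2187/237 = 2030 V.

V_out ≈ 2030 V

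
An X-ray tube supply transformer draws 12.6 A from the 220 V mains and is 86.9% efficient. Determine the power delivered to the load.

P_out ≈ 2410 W

P_in = V_p I_p = 220 × 12.6 = 2772.0 W.
P_out = η P_in = 0.869 × 2772.0 = 2410 W.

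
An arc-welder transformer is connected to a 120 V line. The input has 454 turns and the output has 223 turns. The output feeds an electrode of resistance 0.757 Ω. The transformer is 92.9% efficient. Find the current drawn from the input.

V_out = 120 × 223/454 = 58.943 V.
I_out = V_out/R = 58.943/0.757 = 77.864 A.
P_out = V_out I_out = 58.943 × 77.864 = 4589.5 W.
P_in = P_out/η = 4589.5/0.929 = 4940.2 W.
I_in = P_in/V_in = 4940.2/120 = 41.2 A.

I_in ≈ 41.2 A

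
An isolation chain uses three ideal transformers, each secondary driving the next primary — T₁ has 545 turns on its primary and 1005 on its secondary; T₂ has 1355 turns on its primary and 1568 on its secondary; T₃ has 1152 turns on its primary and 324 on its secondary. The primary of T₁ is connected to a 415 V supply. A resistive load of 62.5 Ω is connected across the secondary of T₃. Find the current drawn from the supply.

I_supply ≈ 2.39 A

After T₁: V = 415.00 × 1005/545 = 765.28 V.
After T₂: V = 765.28 × 1568/1355 = 885.57 V.
After T₃: V = 885.57 × 324/1152 = 249.07 V.
I_load = 249.07/62.5 = 3.9851 A, so P_out = 249.07 × 3.9851 = 992.55 W.
All ideal ⇒ P_in = P_out, so I_supply = 992.55/415 = 2.39 A.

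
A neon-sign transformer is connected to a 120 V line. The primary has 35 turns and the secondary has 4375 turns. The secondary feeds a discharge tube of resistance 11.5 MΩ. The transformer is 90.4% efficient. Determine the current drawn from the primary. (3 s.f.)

V_s = 120 × 4375/35 = 15000 V.
I_s = V_s/R = 15000/(1.15×10^7) = 0.0013043 A.
P_out = V_s I_s = 15000 × 0.0013043 = 19.565 W.
P_in = P_out/η = 19.565/0.904 = 21.643 W.
I_p = P_in/V_p = 21.643/120 = 0.180 A.

I_p ≈ 0.180 A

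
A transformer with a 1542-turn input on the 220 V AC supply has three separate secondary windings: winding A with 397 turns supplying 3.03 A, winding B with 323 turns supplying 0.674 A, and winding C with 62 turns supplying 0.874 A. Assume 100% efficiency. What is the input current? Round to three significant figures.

V_A = 220 × 397/1542 = 56.641 V; V_B = 220 × 323/1542 = 46.083 V; V_C = 220 × 62/1542 = 8.8457 V.
P_out = V_A I_A + V_B I_B + V_C I_C = 56.641×3.03 + 46.083×0.674 + 8.8457×0.874 = 171.62 + 31.060 + 7.7311 = 210.41 W.
Ideal ⇒ P_in = P_out, so I_in = P_out/V_in = 210.41/220 = 0.956 A.

I_in ≈ 0.956 A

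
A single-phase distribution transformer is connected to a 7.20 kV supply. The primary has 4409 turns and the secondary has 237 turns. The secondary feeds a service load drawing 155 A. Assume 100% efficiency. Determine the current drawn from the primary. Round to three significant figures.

I_p ≈ 8.33 A

For an ideal transformer I_p N_p = I_s N_s, so I_p = 155 × 237/4409 = 8.33 A.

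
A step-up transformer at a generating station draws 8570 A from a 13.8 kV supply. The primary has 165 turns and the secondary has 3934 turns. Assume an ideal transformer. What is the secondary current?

I_s/I_p = N_p/N_s, so I_s = 8570 × 165/3934 = 359 A.

I_s ≈ 359 A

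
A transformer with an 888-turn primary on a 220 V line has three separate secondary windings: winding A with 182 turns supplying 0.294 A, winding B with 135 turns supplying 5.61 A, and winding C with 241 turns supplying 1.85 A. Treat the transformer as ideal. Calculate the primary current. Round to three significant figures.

V_A = 220 × 182/888 = 45.090 V; V_B = 220 × 135/888 = 33.446 V; V_C = 220 × 241/888 = 59.707 V.
P_out = V_A I_A + V_B I_B + V_C I_C = 45.090×0.294 + 33.446×5.61 + 59.707×1.85 = 13.256 + 187.63 + 110.46 = 311.35 W.
Ideal ⇒ P_in = P_out, so I_p = P_out/V_p = 311.35/220 = 1.42 A.

I_p ≈ 1.42 A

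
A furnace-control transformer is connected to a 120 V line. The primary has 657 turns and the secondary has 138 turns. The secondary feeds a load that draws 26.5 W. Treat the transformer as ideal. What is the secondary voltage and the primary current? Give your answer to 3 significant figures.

V_s = V_p × N_s/N_p = 120 × 138/657 = 25.205 V.
I_s = P/V_s = 26.5/25.205 = 1.0514 A.
I_p = I_s × N_s/N_p = 1.0514 × 138/657 = 0.221 A.

V_s ≈ 25.2 V, I_p ≈ 0.221 A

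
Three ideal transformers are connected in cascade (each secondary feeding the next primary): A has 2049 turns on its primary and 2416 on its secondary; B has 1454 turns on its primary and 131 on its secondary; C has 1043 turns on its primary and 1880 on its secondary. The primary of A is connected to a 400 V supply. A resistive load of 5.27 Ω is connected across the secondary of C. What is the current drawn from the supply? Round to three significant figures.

Secondary of A: V = 400.00 × 2416/2049 = 471.64 V.
Secondary of B: V = 471.64 × 131/1454 = 42.493 V.
Secondary of C: V = 42.493 × 1880/1043 = 76.594 V.
I_load = 76.594/5.27 = 14.534 A, so P_out = 76.594 × 14.534 = 1113.2 W.
All ideal ⇒ P_in = P_out, so I_supply = 1113.2/400 = 2.78 A.

I_supply ≈ 2.78 A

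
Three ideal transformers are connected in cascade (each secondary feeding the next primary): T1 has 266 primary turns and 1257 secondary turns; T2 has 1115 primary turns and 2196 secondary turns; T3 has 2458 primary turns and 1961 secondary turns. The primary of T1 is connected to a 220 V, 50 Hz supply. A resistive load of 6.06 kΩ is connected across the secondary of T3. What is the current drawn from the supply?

After T1: V = 220.00 × 1257/266 = 1039.6 V.
After T2: V = 1039.6 × 2196/1115 = 2047.5 V.
After T3: V = 2047.5 × 1961/2458 = 1633.5 V.
I_load = 1633.5/6060 = 0.26956 A, so P_out = 1633.5 × 0.26956 = 440.34 W.
All ideal ⇒ P_in = P_out, so I_supply = 440.34/220 = 2.00 A.

I_supply ≈ 2.00 A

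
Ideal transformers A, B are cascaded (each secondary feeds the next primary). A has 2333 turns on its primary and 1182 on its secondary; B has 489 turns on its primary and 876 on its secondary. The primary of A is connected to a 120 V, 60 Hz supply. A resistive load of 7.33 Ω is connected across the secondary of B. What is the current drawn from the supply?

I_supply ≈ 13.5 A

After A: V = 120.00 × 1182/2333 = 60.797 V.
After B: V = 60.797 × 876/489 = 108.91 V.
I_load = 108.91/7.33 = 14.859 A, so P_out = 108.91 × 14.859 = 1618.3 W.
All ideal ⇒ P_in = P_out, so I_supply = 1618.3/120 = 13.5 A.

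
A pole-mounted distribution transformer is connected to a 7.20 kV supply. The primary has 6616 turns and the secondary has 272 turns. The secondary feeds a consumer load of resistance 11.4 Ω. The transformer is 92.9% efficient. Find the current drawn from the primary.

V_s = 7200 × 272/6616 = 296.01 V.
I_s = V_s/R = 296.01/11.4 = 25.966 A.
P_out = V_s I_s = 296.01 × 25.966 = 7686.1 W.
P_in = P_out/η = 7686.1/0.929 = 8273.5 W.
I_p = P_in/V_p = 8273.5/7200 = 1.15 A.

I_p ≈ 1.15 A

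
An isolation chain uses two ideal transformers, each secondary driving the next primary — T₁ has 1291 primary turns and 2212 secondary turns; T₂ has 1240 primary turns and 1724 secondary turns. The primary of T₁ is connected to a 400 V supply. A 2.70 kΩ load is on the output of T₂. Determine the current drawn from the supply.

I_supply ≈ 0.841 A

After T₁: V = 400.00 × 2212/1291 = 685.36 V.
After T₂: V = 685.36 × 1724/1240 = 952.87 V.
I_load = 952.87/2700 = 0.35292 A, so P_out = 952.87 × 0.35292 = 336.28 W.
All ideal ⇒ P_in = P_out, so I_supply = 336.28/400 = 0.841 A.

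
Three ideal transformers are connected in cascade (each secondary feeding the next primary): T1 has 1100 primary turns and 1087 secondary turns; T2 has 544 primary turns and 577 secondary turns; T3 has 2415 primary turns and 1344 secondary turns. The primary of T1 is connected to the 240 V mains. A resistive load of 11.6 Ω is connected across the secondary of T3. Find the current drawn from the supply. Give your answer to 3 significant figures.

I_supply ≈ 7.04 A

Secondary of T1: V = 240.00 × 1087/1100 = 237.16 V.
Secondary of T2: V = 237.16 × 577/544 = 251.55 V.
Secondary of T3: V = 251.55 × 1344/2415 = 139.99 V.
I_load = 139.99/11.6 = 12.068 A, so P_out = 139.99 × 12.068 = 1689.5 W.
All ideal ⇒ P_in = P_out, so I_supply = 1689.5/240 = 7.04 A.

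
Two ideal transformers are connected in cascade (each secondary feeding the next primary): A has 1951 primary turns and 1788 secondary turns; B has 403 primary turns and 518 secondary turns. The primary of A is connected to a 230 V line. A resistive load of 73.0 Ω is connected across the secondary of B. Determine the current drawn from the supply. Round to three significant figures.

After A: V = 230.00 × 1788/1951 = 210.78 V.
After B: V = 210.78 × 518/403 = 270.93 V.
I_load = 270.93/73.0 = 3.7114 A, so P_out = 270.93 × 3.7114 = 1005.5 W.
All ideal ⇒ P_in = P_out, so I_supply = 1005.5/230 = 4.37 A.

I_supply ≈ 4.37 A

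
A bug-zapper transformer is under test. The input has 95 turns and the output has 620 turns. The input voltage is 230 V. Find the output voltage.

V_out ≈ 1500 V

V_out/V_in = N_out/N_in, so V_out = 230 × 620/95 = 1500 V.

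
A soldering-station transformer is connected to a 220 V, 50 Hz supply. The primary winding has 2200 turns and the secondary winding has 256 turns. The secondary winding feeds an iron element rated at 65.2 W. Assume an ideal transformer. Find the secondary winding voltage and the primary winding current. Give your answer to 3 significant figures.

V_s ≈ 25.6 V, I_p ≈ 0.296 A

V_s = V_p × N_s/N_p = 220 × 256/2200 = 25.600 V.
I_s = P/V_s = 65.2/25.600 = 2.5469 A.
I_p = I_s × N_s/N_p = 2.5469 × 256/2200 = 0.296 A.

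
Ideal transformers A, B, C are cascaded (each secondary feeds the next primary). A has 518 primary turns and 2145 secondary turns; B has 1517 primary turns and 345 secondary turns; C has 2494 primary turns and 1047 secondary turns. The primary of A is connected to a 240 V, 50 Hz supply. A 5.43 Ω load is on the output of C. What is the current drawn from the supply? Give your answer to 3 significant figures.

After A: V = 240.00 × 2145/518 = 993.82 V.
After B: V = 993.82 × 345/1517 = 226.02 V.
After C: V = 226.02 × 1047/2494 = 94.884 V.
I_load = 94.884/5.43 = 17.474 A, so P_out = 94.884 × 17.474 = 1658.0 W.
All ideal ⇒ P_in = P_out, so I_supply = 1658.0/240 = 6.91 A.

I_supply ≈ 6.91 A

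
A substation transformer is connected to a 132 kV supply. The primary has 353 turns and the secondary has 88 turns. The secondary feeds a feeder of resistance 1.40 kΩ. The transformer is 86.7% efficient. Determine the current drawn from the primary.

I_p ≈ 6.76 A

V_s = 132000 × 88/353 = 32907 V.
I_s = V_s/R = 32907/1400 = 23.505 A.
P_out = V_s I_s = 32907 × 23.505 = 773460 W.
P_in = P_out/η = 773460/0.867 = 892110 W.
I_p = P_in/V_p = 892110/132000 = 6.76 A.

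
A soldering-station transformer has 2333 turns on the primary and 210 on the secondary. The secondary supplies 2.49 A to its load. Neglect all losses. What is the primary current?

I_p ≈ 0.224 A

For an ideal transformer I_p/I_s = N_s/N_p, so I_p = 2.49 × 210/2333 = 0.224 A.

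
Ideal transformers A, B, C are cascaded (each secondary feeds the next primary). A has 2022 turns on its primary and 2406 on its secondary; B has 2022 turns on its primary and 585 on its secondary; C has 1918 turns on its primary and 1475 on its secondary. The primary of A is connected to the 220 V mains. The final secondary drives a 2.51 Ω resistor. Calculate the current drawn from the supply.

I_supply ≈ 6.14 A

Secondary of A: V = 220.00 × 2406/2022 = 261.78 V.
Secondary of B: V = 261.78 × 585/2022 = 75.738 V.
Secondary of C: V = 75.738 × 1475/1918 = 58.245 V.
I_load = 58.245/2.51 = 23.205 A, so P_out = 58.245 × 23.205 = 1351.6 W.
All ideal ⇒ P_in = P_out, so I_supply = 1351.6/220 = 6.14 A.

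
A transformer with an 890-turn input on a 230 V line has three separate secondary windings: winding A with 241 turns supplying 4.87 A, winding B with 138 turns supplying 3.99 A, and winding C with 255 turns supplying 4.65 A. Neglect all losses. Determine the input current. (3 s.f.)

V_A = 230 × 241/890 = 62.281 V; V_B = 230 × 138/890 = 35.663 V; V_C = 230 × 255/890 = 65.899 V.
P_out = V_A I_A + V_B I_B + V_C I_C = 62.281×4.87 + 35.663×3.99 + 65.899×4.65 = 303.31 + 142.30 + 306.43 = 752.03 W.
Ideal ⇒ P_in = P_out, so I_in = P_out/V_in = 752.03/230 = 3.27 A.

I_in ≈ 3.27 A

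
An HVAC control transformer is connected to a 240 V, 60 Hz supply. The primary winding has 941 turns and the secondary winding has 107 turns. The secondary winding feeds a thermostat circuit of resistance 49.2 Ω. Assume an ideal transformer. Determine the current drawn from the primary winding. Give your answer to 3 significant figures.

V_s = V_p × N_s/N_p = 240 × 107/941 = 27.290 V.
I_s = V_s/R = 27.290/49.2 = 0.55468 A.
For an ideal transformer I_p N_p = I_s N_s, so I_p = 0.55468 × 107/941 = 0.0631 A.

I_p ≈ 0.0631 A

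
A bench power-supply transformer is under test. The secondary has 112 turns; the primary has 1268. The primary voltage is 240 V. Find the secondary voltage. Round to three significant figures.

V_s/V_p = N_s/N_p, so V_s = 240 × 112/1268 = 21.2 V.

V_s ≈ 21.2 V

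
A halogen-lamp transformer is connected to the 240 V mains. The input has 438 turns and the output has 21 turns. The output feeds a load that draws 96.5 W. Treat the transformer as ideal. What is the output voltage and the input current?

V_out ≈ 11.5 V, I_in ≈ 0.402 A

V_out = V_in × N_out/N_in = 240 × 21/438 = 11.507 V.
I_out = P/V_out = 96.5/11.507 = 8.3863 A.
I_in = I_out × N_out/N_in = 8.3863 × 21/438 = 0.402 A.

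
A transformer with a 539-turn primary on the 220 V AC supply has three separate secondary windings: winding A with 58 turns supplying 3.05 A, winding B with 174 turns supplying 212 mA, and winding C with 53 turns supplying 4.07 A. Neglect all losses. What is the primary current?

I_p ≈ 0.797 A

V_A = 220 × 58/539 = 23.673 V; V_B = 220 × 174/539 = 71.020 V; V_C = 220 × 53/539 = 21.633 V.
P_out = V_A I_A + V_B I_B + V_C I_C = 23.673×3.05 + 71.020×0.212 + 21.633×4.07 = 72.204 + 15.056 + 88.045 = 175.31 W.
Ideal ⇒ P_in = P_out, so I_p = P_out/V_p = 175.31/220 = 0.797 A.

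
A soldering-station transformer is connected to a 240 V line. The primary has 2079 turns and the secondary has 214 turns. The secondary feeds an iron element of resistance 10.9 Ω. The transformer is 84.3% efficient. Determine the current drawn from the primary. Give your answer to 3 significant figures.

I_p ≈ 0.277 A

V_s = 240 × 214/2079 = 24.704 V.
I_s = V_s/R = 24.704/10.9 = 2.2664 A.
P_out = V_s I_s = 24.704 × 2.2664 = 55.991 W.
P_in = P_out/η = 55.991/0.843 = 66.418 W.
I_p = P_in/V_p = 66.418/240 = 0.277 A.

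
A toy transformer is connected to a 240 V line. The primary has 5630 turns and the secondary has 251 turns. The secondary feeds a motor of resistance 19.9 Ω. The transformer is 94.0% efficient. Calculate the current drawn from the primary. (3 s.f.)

V_s = 240 × 251/5630 = 10.700 V.
I_s = V_s/R = 10.700/19.9 = 0.53768 A.
P_out = V_s I_s = 10.700 × 0.53768 = 5.7531 W.
P_in = P_out/η = 5.7531/0.940 = 6.1203 W.
I_p = P_in/V_p = 6.1203/240 = 0.0255 A.

I_p ≈ 0.0255 A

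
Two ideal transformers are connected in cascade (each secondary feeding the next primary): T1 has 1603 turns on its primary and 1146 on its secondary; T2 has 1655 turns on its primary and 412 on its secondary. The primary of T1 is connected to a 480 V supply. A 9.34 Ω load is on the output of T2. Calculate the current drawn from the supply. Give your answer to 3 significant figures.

I_supply ≈ 1.63 A

Secondary of T1: V = 480.00 × 1146/1603 = 343.16 V.
Secondary of T2: V = 343.16 × 412/1655 = 85.426 V.
I_load = 85.426/9.34 = 9.1463 A, so P_out = 85.426 × 9.1463 = 781.33 W.
All ideal ⇒ P_in = P_out, so I_supply = 781.33/480 = 1.63 A.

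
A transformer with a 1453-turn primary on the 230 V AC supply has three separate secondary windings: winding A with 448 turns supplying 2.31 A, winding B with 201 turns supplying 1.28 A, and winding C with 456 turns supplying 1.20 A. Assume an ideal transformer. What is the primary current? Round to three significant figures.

V_A = 230 × 448/1453 = 70.915 V; V_B = 230 × 201/1453 = 31.817 V; V_C = 230 × 456/1453 = 72.182 V.
P_out = V_A I_A + V_B I_B + V_C I_C = 70.915×2.31 + 31.817×1.28 + 72.182×1.20 = 163.81 + 40.726 + 86.618 = 291.16 W.
Ideal ⇒ P_in = P_out, so I_p = P_out/V_p = 291.16/230 = 1.27 A.

I_p ≈ 1.27 A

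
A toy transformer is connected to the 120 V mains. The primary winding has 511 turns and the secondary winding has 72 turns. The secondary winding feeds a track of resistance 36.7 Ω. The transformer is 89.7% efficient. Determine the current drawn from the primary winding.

I_p ≈ 0.0724 A

V_s = 120 × 72/511 = 16.908 V.
I_s = V_s/R = 16.908/36.7 = 0.46071 A.
P_out = V_s I_s = 16.908 × 0.46071 = 7.7897 W.
P_in = P_out/η = 7.7897/0.897 = 8.6841 W.
I_p = P_in/V_p = 8.6841/120 = 0.0724 A.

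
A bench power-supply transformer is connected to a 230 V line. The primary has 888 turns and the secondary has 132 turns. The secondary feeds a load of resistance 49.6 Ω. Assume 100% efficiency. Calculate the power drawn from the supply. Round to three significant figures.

P ≈ 23.6 W

V_s = V_p × N_s/N_p = 230 × 132/888 = 34.189 V.
I_s = V_s/R = 34.189/49.6 = 0.68930 A.
I_p = I_s × N_s/N_p = 0.68930 × 132/888 = 0.10246 A.
P = V_p I_p = 230 × 0.10246 = 23.6 W.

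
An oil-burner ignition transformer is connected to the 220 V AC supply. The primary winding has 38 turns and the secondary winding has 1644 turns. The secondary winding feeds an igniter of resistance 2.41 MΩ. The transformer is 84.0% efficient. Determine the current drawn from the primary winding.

V_s = 220 × 1644/38 = 9517.9 V.
I_s = V_s/R = 9517.9/(2.41×10^6) = 0.0039493 A.
P_out = V_s I_s = 9517.9 × 0.0039493 = 37.589 W.
P_in = P_out/η = 37.589/0.840 = 44.749 W.
I_p = P_in/V_p = 44.749/220 = 0.203 A.

I_p ≈ 0.203 A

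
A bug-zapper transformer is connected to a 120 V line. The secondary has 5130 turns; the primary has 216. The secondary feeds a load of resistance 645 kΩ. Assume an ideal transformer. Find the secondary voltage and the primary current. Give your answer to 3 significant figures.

V_s = V_p × N_s/N_p = 120 × 5130/216 = 2850.0 V.
I_s = V_s/R = 2850.0/645000 = 0.0044186 A.
I_p = I_s × N_s/N_p = 0.0044186 × 5130/216 = 0.105 A.

V_s ≈ 2850 V, I_p ≈ 0.105 A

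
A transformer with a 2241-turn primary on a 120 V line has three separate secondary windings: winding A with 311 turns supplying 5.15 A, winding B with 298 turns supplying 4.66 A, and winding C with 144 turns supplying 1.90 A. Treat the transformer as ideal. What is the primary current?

I_p ≈ 1.46 A

V_A = 120 × 311/2241 = 16.653 V; V_B = 120 × 298/2241 = 15.957 V; V_C = 120 × 144/2241 = 7.7108 V.
P_out = V_A I_A + V_B I_B + V_C I_C = 16.653×5.15 + 15.957×4.66 + 7.7108×1.90 = 85.764 + 74.360 + 14.651 = 174.78 W.
Ideal ⇒ P_in = P_out, so I_p = P_out/V_p = 174.78/120 = 1.46 A.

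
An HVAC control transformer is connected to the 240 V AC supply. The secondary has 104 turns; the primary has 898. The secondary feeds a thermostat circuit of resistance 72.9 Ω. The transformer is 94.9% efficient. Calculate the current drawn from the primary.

I_p ≈ 0.0465 A

V_s = 240 × 104/898 = 27.795 V.
I_s = V_s/R = 27.795/72.9 = 0.38128 A.
P_out = V_s I_s = 27.795 × 0.38128 = 10.598 W.
P_in = P_out/η = 10.598/0.949 = 11.167 W.
I_p = P_in/V_p = 11.167/240 = 0.0465 A.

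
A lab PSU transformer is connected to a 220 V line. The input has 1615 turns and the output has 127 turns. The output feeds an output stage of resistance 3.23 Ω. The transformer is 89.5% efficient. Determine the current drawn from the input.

I_in ≈ 0.471 A

V_out = 220 × 127/1615 = 17.300 V.
I_out = V_out/R = 17.300/3.23 = 5.3561 A.
P_out = V_out I_out = 17.300 × 5.3561 = 92.663 W.
P_in = P_out/η = 92.663/0.895 = 103.53 W.
I_in = P_in/V_in = 103.53/220 = 0.471 A.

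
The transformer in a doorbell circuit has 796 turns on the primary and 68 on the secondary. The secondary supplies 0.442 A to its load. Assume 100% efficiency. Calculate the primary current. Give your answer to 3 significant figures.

For an ideal transformer I_p/I_s = N_s/N_p, so I_p = 0.442 × 68/796 = 0.0378 A.

I_p ≈ 0.0378 A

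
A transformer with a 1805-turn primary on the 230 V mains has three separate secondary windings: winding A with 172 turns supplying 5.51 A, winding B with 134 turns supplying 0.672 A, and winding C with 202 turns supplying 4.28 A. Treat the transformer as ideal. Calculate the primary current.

I_p ≈ 1.05 A

V_A = 230 × 172/1805 = 21.917 V; V_B = 230 × 134/1805 = 17.075 V; V_C = 230 × 202/1805 = 25.740 V.
P_out = V_A I_A + V_B I_B + V_C I_C = 21.917×5.51 + 17.075×0.672 + 25.740×4.28 = 120.76 + 11.474 + 110.17 = 242.40 W.
Ideal ⇒ P_in = P_out, so I_p = P_out/V_p = 242.40/230 = 1.05 A.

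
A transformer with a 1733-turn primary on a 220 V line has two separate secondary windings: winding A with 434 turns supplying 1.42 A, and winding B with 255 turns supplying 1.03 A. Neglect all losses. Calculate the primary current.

V_A = 220 × 434/1733 = 55.095 V; V_B = 220 × 255/1733 = 32.372 V.
P_out = V_A I_A + V_B I_B = 55.095×1.42 + 32.372×1.03 = 78.235 + 33.343 = 111.58 W.
Ideal ⇒ P_in = P_out, so I_p = P_out/V_p = 111.58/220 = 0.507 A.

I_p ≈ 0.507 A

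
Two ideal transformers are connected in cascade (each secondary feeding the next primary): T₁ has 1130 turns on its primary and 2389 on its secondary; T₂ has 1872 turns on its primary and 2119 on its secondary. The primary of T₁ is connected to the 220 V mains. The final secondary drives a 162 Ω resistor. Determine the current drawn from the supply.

I_supply ≈ 7.78 A

Secondary of T₁: V = 220.00 × 2389/1130 = 465.12 V.
Secondary of T₂: V = 465.12 × 2119/1872 = 526.48 V.
I_load = 526.48/162 = 3.2499 A, so P_out = 526.48 × 3.2499 = 1711.0 W.
All ideal ⇒ P_in = P_out, so I_supply = 1711.0/220 = 7.78 A.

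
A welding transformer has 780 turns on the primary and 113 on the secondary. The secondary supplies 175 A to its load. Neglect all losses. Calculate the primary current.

For an ideal transformer I_p/I_s = N_s/N_p, so I_p = 175 × 113/780 = 25.4 A.

I_p ≈ 25.4 A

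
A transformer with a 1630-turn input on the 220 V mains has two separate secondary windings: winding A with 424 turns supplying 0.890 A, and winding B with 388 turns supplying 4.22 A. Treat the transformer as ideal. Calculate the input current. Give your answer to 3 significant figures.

I_in ≈ 1.24 A

V_A = 220 × 424/1630 = 57.227 V; V_B = 220 × 388/1630 = 52.368 V.
P_out = V_A I_A + V_B I_B = 57.227×0.890 + 52.368×4.22 = 50.932 + 220.99 = 271.93 W.
Ideal ⇒ P_in = P_out, so I_in = P_out/V_in = 271.93/220 = 1.24 A.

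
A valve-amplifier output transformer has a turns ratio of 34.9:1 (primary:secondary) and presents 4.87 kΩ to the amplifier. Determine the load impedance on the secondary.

Z_s = Z_p/(N_p/N_s)² = 4870/34.9² = 4.00 Ω.

Z_s ≈ 4.00 Ω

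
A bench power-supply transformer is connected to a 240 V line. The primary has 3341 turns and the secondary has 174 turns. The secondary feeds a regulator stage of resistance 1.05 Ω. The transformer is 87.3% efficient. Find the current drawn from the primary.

V_s = 240 × 174/3341 = 12.499 V.
I_s = V_s/R = 12.499/1.05 = 11.904 A.
P_out = V_s I_s = 12.499 × 11.904 = 148.79 W.
P_in = P_out/η = 148.79/0.873 = 170.44 W.
I_p = P_in/V_p = 170.44/240 = 0.710 A.

I_p ≈ 0.710 A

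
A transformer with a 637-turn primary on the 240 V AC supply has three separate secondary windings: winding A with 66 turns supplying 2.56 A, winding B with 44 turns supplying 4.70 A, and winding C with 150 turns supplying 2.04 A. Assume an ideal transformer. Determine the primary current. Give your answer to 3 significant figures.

V_A = 240 × 66/637 = 24.867 V; V_B = 240 × 44/637 = 16.578 V; V_C = 240 × 150/637 = 56.515 V.
P_out = V_A I_A + V_B I_B + V_C I_C = 24.867×2.56 + 16.578×4.70 + 56.515×2.04 = 63.658 + 77.915 + 115.29 = 256.86 W.
Ideal ⇒ P_in = P_out, so I_p = P_out/V_p = 256.86/240 = 1.07 A.

I_p ≈ 1.07 A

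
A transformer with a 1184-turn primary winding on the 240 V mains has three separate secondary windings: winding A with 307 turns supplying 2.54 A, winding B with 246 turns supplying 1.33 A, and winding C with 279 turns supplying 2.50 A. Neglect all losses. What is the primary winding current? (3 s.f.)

I_p ≈ 1.52 A

V_A = 240 × 307/1184 = 62.230 V; V_B = 240 × 246/1184 = 49.865 V; V_C = 240 × 279/1184 = 56.554 V.
P_out = V_A I_A + V_B I_B + V_C I_C = 62.230×2.54 + 49.865×1.33 + 56.554×2.50 = 158.06 + 66.320 + 141.39 = 365.77 W.
Ideal ⇒ P_in = P_out, so I_p = P_out/V_p = 365.77/240 = 1.52 A.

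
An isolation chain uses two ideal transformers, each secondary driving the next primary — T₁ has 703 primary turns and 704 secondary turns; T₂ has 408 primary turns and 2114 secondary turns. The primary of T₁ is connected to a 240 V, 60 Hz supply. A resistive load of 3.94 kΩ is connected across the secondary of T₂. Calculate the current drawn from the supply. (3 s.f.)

I_supply ≈ 1.64 A

Secondary of T₁: V = 240.00 × 704/703 = 240.34 V.
Secondary of T₂: V = 240.34 × 2114/408 = 1245.3 V.
I_load = 1245.3/3940 = 0.31607 A, so P_out = 1245.3 × 0.31607 = 393.60 W.
All ideal ⇒ P_in = P_out, so I_supply = 393.60/240 = 1.64 A.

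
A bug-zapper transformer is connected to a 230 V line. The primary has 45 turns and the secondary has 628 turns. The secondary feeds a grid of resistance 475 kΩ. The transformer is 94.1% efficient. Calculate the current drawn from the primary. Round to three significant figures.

I_p ≈ 0.100 A

V_s = 230 × 628/45 = 3209.8 V.
I_s = V_s/R = 3209.8/475000 = 0.0067574 A.
P_out = V_s I_s = 3209.8 × 0.0067574 = 21.690 W.
P_in = P_out/η = 21.690/0.941 = 23.050 W.
I_p = P_in/V_p = 23.050/230 = 0.100 A.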